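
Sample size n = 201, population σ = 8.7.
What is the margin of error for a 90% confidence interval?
Margin of error = 1.01

Margin of error = z* · σ/√n
= 1.645 · 8.7/√201
= 1.645 · 8.7/14.1774
= 1.01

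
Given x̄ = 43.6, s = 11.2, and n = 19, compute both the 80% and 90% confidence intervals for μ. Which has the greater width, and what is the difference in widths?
90% CI is wider by 2.08

df = 18
80% CI: t* = 1.330, (40.18, 47.02), width = 2 · t* · s/√n = 6.83
90% CI: t* = 1.734, (39.14, 48.06), width = 2 · t* · s/√n = 8.91

The 90% CI is wider by 8.91 - 6.83 = 2.08.
Higher confidence requires a wider interval.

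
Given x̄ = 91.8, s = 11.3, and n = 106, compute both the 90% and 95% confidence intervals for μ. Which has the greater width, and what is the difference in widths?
95% CI is wider by 0.71

df = 105
90% CI: t* = 1.659, (89.98, 93.62), width = 2 · t* · s/√n = 3.64
95% CI: t* = 1.983, (89.62, 93.98), width = 2 · t* · s/√n = 4.35

The 95% CI is wider by 4.35 - 3.64 = 0.71.
Higher confidence requires a wider interval.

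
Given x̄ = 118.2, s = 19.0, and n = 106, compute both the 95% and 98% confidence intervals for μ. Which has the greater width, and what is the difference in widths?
98% CI is wider by 1.40

df = 105
95% CI: t* = 1.983, (114.54, 121.86), width = 2 · t* · s/√n = 7.32
98% CI: t* = 2.362, (113.84, 122.56), width = 2 · t* · s/√n = 8.72

The 98% CI is wider by 8.72 - 7.32 = 1.40.
Higher confidence requires a wider interval.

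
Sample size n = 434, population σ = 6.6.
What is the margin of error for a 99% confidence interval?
Margin of error = 0.82

Margin of error = z* · σ/√n
= 2.576 · 6.6/√434
= 2.576 · 6.6/20.8327
= 0.82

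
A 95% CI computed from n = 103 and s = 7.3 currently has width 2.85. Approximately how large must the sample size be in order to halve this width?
n ≈ 412

CI width ∝ 1/√n
To reduce width by factor 2, need √n to grow by 2 → need 2² = 4 times as many samples.

Current: n = 103, width = 2.85
New: n = 412, width ≈ 1.41

Width reduced by factor of 2.85/1.41 = 2.02.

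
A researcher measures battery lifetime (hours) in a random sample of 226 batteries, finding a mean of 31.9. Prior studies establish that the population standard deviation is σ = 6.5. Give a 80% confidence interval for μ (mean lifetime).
(31.35, 32.45)

z-interval (σ known):
z* = 1.282 for 80% confidence

Margin of error = z* · σ/√n = 1.282 · 6.5/√226 = 0.55

CI: (31.9 - 0.55, 31.9 + 0.55) = (31.35, 32.45)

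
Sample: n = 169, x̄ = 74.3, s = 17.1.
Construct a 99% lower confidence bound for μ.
μ ≥ 71.21

Lower bound (one-sided):
t* = 2.349 (one-sided for 99%)
Lower bound = x̄ - t* · s/√n = 74.3 - 2.349 · 17.1/√169 = 71.21

We are 99% confident that μ ≥ 71.21.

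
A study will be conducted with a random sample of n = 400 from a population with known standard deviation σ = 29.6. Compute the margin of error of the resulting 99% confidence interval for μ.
Margin of error = 3.81

Margin of error = z* · σ/√n
= 2.576 · 29.6/√400
= 2.576 · 29.6/20.0000
= 3.81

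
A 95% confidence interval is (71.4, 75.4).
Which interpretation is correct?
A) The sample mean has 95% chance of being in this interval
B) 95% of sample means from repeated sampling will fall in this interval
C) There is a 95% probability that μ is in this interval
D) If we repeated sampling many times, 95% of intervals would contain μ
D

A) Wrong — x̄ is observed and sits in the interval by construction.
B) Wrong — coverage applies to intervals containing μ, not to future x̄ values.
C) Wrong — μ is fixed; the randomness lives in the interval, not in μ.
D) Correct — this is the frequentist long-run coverage interpretation.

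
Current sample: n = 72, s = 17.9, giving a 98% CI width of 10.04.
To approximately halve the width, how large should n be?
n ≈ 288

CI width ∝ 1/√n
To reduce width by factor 2, need √n to grow by 2 → need 2² = 4 times as many samples.

Current: n = 72, width = 10.04
New: n = 288, width ≈ 4.93

Width reduced by factor of 10.04/4.93 = 2.04.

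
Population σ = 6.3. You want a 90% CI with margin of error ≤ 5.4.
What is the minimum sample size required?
n ≥ 4

For margin E ≤ 5.4:
n ≥ (z* · σ / E)²
n ≥ (1.645 · 6.3 / 5.4)²
n ≥ 3.68

Minimum n = 4 (rounding up)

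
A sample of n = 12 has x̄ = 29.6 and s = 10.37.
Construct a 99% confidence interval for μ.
(20.30, 38.90)

t-interval (σ unknown):
df = n - 1 = 11
t* = 3.106 for 99% confidence

Margin of error = t* · s/√n = 3.106 · 10.37/√12 = 9.30

CI: (20.30, 38.90)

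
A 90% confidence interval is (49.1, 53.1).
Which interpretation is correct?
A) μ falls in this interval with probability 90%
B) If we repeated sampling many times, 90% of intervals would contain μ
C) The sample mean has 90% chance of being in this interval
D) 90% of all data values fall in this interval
B

A) Wrong — μ is fixed; the randomness lives in the interval, not in μ.
B) Correct — this is the frequentist long-run coverage interpretation.
C) Wrong — x̄ is observed and sits in the interval by construction.
D) Wrong — a CI is about the parameter μ, not individual data values.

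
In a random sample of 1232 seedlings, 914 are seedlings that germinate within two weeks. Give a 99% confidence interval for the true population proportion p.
(0.710, 0.774)

Proportion CI:
p̂ = 914/1232 = 0.74188
SE = √(p̂(1-p̂)/n) = √(0.74188 · 0.25812 / 1232) = 0.01247

z* = 2.576
Margin = z* · SE = 2.576 · 0.01247 = 0.0321

CI: 0.74188 ± 0.0321 = (0.710, 0.774)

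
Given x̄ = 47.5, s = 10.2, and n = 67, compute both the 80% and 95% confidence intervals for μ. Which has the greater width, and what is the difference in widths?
95% CI is wider by 1.75

df = 66
80% CI: t* = 1.295, (45.89, 49.11), width = 2 · t* · s/√n = 3.23
95% CI: t* = 1.997, (45.01, 49.99), width = 2 · t* · s/√n = 4.98

The 95% CI is wider by 4.98 - 3.23 = 1.75.
Higher confidence requires a wider interval.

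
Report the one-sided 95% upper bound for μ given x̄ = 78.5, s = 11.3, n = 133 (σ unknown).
μ ≤ 80.12

Upper bound (one-sided):
t* = 1.656 (one-sided for 95%)
Upper bound = x̄ + t* · s/√n = 78.5 + 1.656 · 11.3/√133 = 80.12

We are 95% confident that μ ≤ 80.12.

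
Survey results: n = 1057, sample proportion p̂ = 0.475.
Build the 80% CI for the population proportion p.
(0.455, 0.495)

Proportion CI:
SE = √(p̂(1-p̂)/n) = √(0.475 · 0.525 / 1057) = 0.01536

z* = 1.282
Margin = z* · SE = 1.282 · 0.01536 = 0.0197

CI: 0.475 ± 0.0197 = (0.455, 0.495)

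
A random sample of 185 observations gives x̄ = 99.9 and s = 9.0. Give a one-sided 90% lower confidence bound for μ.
μ ≥ 99.05

Lower bound (one-sided):
t* = 1.286 (one-sided for 90%)
Lower bound = x̄ - t* · s/√n = 99.9 - 1.286 · 9.0/√185 = 99.05

We are 90% confident that μ ≥ 99.05.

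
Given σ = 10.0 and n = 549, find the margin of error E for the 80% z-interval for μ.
Margin of error = 0.55

Margin of error = z* · σ/√n
= 1.282 · 10.0/√549
= 1.282 · 10.0/23.4307
= 0.55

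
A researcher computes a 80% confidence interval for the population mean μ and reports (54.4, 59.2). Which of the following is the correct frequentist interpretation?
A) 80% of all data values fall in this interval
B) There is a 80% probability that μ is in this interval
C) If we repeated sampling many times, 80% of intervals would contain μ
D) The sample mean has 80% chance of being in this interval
C

A) Wrong — a CI is about the parameter μ, not individual data values.
B) Wrong — μ is fixed; the randomness lives in the interval, not in μ.
C) Correct — this is the frequentist long-run coverage interpretation.
D) Wrong — x̄ is observed and sits in the interval by construction.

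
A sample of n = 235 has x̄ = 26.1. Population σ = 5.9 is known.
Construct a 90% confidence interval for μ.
(25.47, 26.73)

z-interval (σ known):
z* = 1.645 for 90% confidence

Margin of error = z* · σ/√n = 1.645 · 5.9/√235 = 0.63

CI: (26.1 - 0.63, 26.1 + 0.63) = (25.47, 26.73)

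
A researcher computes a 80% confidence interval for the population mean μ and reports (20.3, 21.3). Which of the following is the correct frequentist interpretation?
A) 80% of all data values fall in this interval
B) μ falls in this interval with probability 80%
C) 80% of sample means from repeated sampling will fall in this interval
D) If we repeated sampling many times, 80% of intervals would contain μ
D

A) Wrong — a CI is about the parameter μ, not individual data values.
B) Wrong — μ is fixed; the randomness lives in the interval, not in μ.
C) Wrong — coverage applies to intervals containing μ, not to future x̄ values.
D) Correct — this is the frequentist long-run coverage interpretation.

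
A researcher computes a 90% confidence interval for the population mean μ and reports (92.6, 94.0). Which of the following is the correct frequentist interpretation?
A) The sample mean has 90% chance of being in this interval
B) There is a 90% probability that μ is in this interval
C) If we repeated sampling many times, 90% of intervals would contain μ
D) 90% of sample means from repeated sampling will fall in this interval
C

A) Wrong — x̄ is observed and sits in the interval by construction.
B) Wrong — μ is fixed; the randomness lives in the interval, not in μ.
C) Correct — this is the frequentist long-run coverage interpretation.
D) Wrong — coverage applies to intervals containing μ, not to future x̄ values.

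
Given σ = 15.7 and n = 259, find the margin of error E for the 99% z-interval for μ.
Margin of error = 2.51

Margin of error = z* · σ/√n
= 2.576 · 15.7/√259
= 2.576 · 15.7/16.0935
= 2.51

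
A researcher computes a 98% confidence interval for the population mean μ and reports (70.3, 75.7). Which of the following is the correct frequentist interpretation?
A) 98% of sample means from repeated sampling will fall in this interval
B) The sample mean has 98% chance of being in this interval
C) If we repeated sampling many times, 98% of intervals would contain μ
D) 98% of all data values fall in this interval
C

A) Wrong — coverage applies to intervals containing μ, not to future x̄ values.
B) Wrong — x̄ is observed and sits in the interval by construction.
C) Correct — this is the frequentist long-run coverage interpretation.
D) Wrong — a CI is about the parameter μ, not individual data values.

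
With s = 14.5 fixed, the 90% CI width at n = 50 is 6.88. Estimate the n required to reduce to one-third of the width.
n ≈ 450

CI width ∝ 1/√n
To reduce width by factor 3, need √n to grow by 3 → need 3² = 9 times as many samples.

Current: n = 50, width = 6.88
New: n = 450, width ≈ 2.25

Width reduced by factor of 6.88/2.25 = 3.06.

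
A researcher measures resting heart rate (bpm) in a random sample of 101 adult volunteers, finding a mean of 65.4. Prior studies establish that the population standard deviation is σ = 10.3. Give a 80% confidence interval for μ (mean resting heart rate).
(64.09, 66.71)

z-interval (σ known):
z* = 1.282 for 80% confidence

Margin of error = z* · σ/√n = 1.282 · 10.3/√101 = 1.31

CI: (65.4 - 1.31, 65.4 + 1.31) = (64.09, 66.71)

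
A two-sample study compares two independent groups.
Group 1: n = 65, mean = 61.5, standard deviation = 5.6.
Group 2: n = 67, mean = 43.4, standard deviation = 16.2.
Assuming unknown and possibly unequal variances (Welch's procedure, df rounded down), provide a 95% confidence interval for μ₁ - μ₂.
(13.93, 22.27)

Difference: x̄₁ - x̄₂ = 18.10
SE = √(s₁²/n₁ + s₂²/n₂) = √(5.6²/65 + 16.2²/67) = 2.0975
df = 81.98 → 81 (Welch–Satterthwaite, rounded down)
t* = 1.990

CI: 18.10 ± 1.990 · 2.0975 = 18.10 ± 4.17 = (13.93, 22.27)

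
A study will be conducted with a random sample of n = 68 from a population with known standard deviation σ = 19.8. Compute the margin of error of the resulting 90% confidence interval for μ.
Margin of error = 3.95

Margin of error = z* · σ/√n
= 1.645 · 19.8/√68
= 1.645 · 19.8/8.2462
= 3.95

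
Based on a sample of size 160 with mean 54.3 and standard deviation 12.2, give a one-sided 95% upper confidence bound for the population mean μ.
μ ≤ 55.90

Upper bound (one-sided):
t* = 1.654 (one-sided for 95%)
Upper bound = x̄ + t* · s/√n = 54.3 + 1.654 · 12.2/√160 = 55.90

We are 95% confident that μ ≤ 55.90.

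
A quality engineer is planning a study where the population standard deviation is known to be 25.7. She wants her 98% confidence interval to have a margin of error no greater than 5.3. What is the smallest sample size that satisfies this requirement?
n ≥ 128

For margin E ≤ 5.3:
n ≥ (z* · σ / E)²
n ≥ (2.326 · 25.7 / 5.3)²
n ≥ 127.21

Minimum n = 128 (rounding up)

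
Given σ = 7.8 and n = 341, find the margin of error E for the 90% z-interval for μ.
Margin of error = 0.69

Margin of error = z* · σ/√n
= 1.645 · 7.8/√341
= 1.645 · 7.8/18.4662
= 0.69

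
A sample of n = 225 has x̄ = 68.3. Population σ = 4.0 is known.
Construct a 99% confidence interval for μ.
(67.61, 68.99)

z-interval (σ known):
z* = 2.576 for 99% confidence

Margin of error = z* · σ/√n = 2.576 · 4.0/√225 = 0.69

CI: (68.3 - 0.69, 68.3 + 0.69) = (67.61, 68.99)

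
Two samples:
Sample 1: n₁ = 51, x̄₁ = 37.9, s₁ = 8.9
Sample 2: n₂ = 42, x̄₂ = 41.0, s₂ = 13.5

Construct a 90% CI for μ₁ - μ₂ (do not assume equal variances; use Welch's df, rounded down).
(-7.15, 0.95)

Difference: x̄₁ - x̄₂ = -3.10
SE = √(s₁²/n₁ + s₂²/n₂) = √(8.9²/51 + 13.5²/42) = 2.4274
df = 68.42 → 68 (Welch–Satterthwaite, rounded down)
t* = 1.668

CI: -3.10 ± 1.668 · 2.4274 = -3.10 ± 4.05 = (-7.15, 0.95)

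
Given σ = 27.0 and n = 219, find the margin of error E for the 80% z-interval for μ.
Margin of error = 2.34

Margin of error = z* · σ/√n
= 1.282 · 27.0/√219
= 1.282 · 27.0/14.7986
= 2.34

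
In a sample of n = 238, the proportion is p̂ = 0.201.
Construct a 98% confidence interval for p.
(0.141, 0.261)

Proportion CI:
SE = √(p̂(1-p̂)/n) = √(0.201 · 0.799 / 238) = 0.02598

z* = 2.326
Margin = z* · SE = 2.326 · 0.02598 = 0.0604

CI: 0.201 ± 0.0604 = (0.141, 0.261)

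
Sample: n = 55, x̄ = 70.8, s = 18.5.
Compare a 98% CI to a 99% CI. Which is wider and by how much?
99% CI is wider by 1.36

df = 54
98% CI: t* = 2.397, (64.82, 76.78), width = 2 · t* · s/√n = 11.96
99% CI: t* = 2.670, (64.14, 77.46), width = 2 · t* · s/√n = 13.32

The 99% CI is wider by 13.32 - 11.96 = 1.36.
Higher confidence requires a wider interval.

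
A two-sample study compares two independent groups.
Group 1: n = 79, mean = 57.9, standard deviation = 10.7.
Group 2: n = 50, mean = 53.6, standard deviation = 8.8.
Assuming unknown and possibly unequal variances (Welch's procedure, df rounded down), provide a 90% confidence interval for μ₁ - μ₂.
(1.43, 7.17)

Difference: x̄₁ - x̄₂ = 4.30
SE = √(s₁²/n₁ + s₂²/n₂) = √(10.7²/79 + 8.8²/50) = 1.7315
df = 118.45 → 118 (Welch–Satterthwaite, rounded down)
t* = 1.658

CI: 4.30 ± 1.658 · 1.7315 = 4.30 ± 2.87 = (1.43, 7.17)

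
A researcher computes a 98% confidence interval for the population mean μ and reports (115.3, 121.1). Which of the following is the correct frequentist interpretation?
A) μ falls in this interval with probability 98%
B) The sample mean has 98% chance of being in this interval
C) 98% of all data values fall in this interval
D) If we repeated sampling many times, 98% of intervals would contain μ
D

A) Wrong — μ is fixed; the randomness lives in the interval, not in μ.
B) Wrong — x̄ is observed and sits in the interval by construction.
C) Wrong — a CI is about the parameter μ, not individual data values.
D) Correct — this is the frequentist long-run coverage interpretation.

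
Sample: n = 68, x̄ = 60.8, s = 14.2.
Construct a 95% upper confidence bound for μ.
μ ≤ 63.67

Upper bound (one-sided):
t* = 1.668 (one-sided for 95%)
Upper bound = x̄ + t* · s/√n = 60.8 + 1.668 · 14.2/√68 = 63.67

We are 95% confident that μ ≤ 63.67.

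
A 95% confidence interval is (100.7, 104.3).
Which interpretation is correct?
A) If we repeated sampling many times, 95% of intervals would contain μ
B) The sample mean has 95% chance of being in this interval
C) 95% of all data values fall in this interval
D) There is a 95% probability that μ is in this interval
A

A) Correct — this is the frequentist long-run coverage interpretation.
B) Wrong — x̄ is observed and sits in the interval by construction.
C) Wrong — a CI is about the parameter μ, not individual data values.
D) Wrong — μ is fixed; the randomness lives in the interval, not in μ.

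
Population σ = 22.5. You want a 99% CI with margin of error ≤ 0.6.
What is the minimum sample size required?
n ≥ 9332

For margin E ≤ 0.6:
n ≥ (z* · σ / E)²
n ≥ (2.576 · 22.5 / 0.6)²
n ≥ 9331.56

Minimum n = 9332 (rounding up)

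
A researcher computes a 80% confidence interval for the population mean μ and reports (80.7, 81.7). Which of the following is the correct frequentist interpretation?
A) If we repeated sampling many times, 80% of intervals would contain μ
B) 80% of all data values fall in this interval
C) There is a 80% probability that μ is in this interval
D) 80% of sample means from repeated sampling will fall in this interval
A

A) Correct — this is the frequentist long-run coverage interpretation.
B) Wrong — a CI is about the parameter μ, not individual data values.
C) Wrong — μ is fixed; the randomness lives in the interval, not in μ.
D) Wrong — coverage applies to intervals containing μ, not to future x̄ values.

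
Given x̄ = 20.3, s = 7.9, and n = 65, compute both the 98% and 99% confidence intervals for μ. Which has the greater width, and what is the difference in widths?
99% CI is wider by 0.52

df = 64
98% CI: t* = 2.386, (17.96, 22.64), width = 2 · t* · s/√n = 4.68
99% CI: t* = 2.655, (17.70, 22.90), width = 2 · t* · s/√n = 5.20

The 99% CI is wider by 5.20 - 4.68 = 0.52.
Higher confidence requires a wider interval.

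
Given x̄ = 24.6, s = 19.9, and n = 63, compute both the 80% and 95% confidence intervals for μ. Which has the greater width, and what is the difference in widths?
95% CI is wider by 3.53

df = 62
80% CI: t* = 1.295, (21.35, 27.85), width = 2 · t* · s/√n = 6.49
95% CI: t* = 1.999, (19.59, 29.61), width = 2 · t* · s/√n = 10.02

The 95% CI is wider by 10.02 - 6.49 = 3.53.
Higher confidence requires a wider interval.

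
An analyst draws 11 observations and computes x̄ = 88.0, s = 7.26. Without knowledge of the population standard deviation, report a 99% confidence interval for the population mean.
(81.06, 94.94)

t-interval (σ unknown):
df = n - 1 = 10
t* = 3.169 for 99% confidence

Margin of error = t* · s/√n = 3.169 · 7.26/√11 = 6.94

CI: (81.06, 94.94)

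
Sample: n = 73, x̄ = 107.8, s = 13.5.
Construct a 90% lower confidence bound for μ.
μ ≥ 105.76

Lower bound (one-sided):
t* = 1.293 (one-sided for 90%)
Lower bound = x̄ - t* · s/√n = 107.8 - 1.293 · 13.5/√73 = 105.76

We are 90% confident that μ ≥ 105.76.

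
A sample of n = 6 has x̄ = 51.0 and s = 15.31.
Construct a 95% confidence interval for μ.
(34.93, 67.07)

t-interval (σ unknown):
df = n - 1 = 5
t* = 2.571 for 95% confidence

Margin of error = t* · s/√n = 2.571 · 15.31/√6 = 16.07

CI: (34.93, 67.07)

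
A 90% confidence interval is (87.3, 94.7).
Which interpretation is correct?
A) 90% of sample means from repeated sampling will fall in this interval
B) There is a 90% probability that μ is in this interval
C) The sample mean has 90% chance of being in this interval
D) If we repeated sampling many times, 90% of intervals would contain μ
D

A) Wrong — coverage applies to intervals containing μ, not to future x̄ values.
B) Wrong — μ is fixed; the randomness lives in the interval, not in μ.
C) Wrong — x̄ is observed and sits in the interval by construction.
D) Correct — this is the frequentist long-run coverage interpretation.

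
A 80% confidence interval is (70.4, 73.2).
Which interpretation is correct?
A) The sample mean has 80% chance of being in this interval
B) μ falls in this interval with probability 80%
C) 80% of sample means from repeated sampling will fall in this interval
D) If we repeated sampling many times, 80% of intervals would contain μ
D

A) Wrong — x̄ is observed and sits in the interval by construction.
B) Wrong — μ is fixed; the randomness lives in the interval, not in μ.
C) Wrong — coverage applies to intervals containing μ, not to future x̄ values.
D) Correct — this is the frequentist long-run coverage interpretation.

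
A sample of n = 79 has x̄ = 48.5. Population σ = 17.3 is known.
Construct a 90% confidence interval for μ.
(45.30, 51.70)

z-interval (σ known):
z* = 1.645 for 90% confidence

Margin of error = z* · σ/√n = 1.645 · 17.3/√79 = 3.20

CI: (48.5 - 3.20, 48.5 + 3.20) = (45.30, 51.70)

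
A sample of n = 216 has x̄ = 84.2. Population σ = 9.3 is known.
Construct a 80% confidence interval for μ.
(83.39, 85.01)

z-interval (σ known):
z* = 1.282 for 80% confidence

Margin of error = z* · σ/√n = 1.282 · 9.3/√216 = 0.81

CI: (84.2 - 0.81, 84.2 + 0.81) = (83.39, 85.01)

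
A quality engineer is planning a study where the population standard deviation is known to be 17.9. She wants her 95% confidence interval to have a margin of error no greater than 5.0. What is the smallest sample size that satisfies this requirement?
n ≥ 50

For margin E ≤ 5.0:
n ≥ (z* · σ / E)²
n ≥ (1.960 · 17.9 / 5.0)²
n ≥ 49.24

Minimum n = 50 (rounding up)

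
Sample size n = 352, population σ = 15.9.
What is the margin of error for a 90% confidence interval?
Margin of error = 1.39

Margin of error = z* · σ/√n
= 1.645 · 15.9/√352
= 1.645 · 15.9/18.7617
= 1.39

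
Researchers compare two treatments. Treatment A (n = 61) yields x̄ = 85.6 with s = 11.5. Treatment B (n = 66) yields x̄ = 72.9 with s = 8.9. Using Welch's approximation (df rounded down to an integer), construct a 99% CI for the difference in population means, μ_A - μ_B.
(7.89, 17.51)

Difference: x̄₁ - x̄₂ = 12.70
SE = √(s₁²/n₁ + s₂²/n₂) = √(11.5²/61 + 8.9²/66) = 1.8353
df = 112.88 → 112 (Welch–Satterthwaite, rounded down)
t* = 2.620

CI: 12.70 ± 2.620 · 1.8353 = 12.70 ± 4.81 = (7.89, 17.51)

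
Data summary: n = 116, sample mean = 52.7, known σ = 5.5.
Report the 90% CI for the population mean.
(51.86, 53.54)

z-interval (σ known):
z* = 1.645 for 90% confidence

Margin of error = z* · σ/√n = 1.645 · 5.5/√116 = 0.84

CI: (52.7 - 0.84, 52.7 + 0.84) = (51.86, 53.54)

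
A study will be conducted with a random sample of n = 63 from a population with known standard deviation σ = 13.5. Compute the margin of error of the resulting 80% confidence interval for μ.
Margin of error = 2.18

Margin of error = z* · σ/√n
= 1.282 · 13.5/√63
= 1.282 · 13.5/7.9373
= 2.18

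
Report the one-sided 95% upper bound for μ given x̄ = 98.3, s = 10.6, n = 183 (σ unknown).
μ ≤ 99.60

Upper bound (one-sided):
t* = 1.653 (one-sided for 95%)
Upper bound = x̄ + t* · s/√n = 98.3 + 1.653 · 10.6/√183 = 99.60

We are 95% confident that μ ≤ 99.60.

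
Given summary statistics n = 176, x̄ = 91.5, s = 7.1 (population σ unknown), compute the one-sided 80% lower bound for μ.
μ ≥ 91.05

Lower bound (one-sided):
t* = 0.844 (one-sided for 80%)
Lower bound = x̄ - t* · s/√n = 91.5 - 0.844 · 7.1/√176 = 91.05

We are 80% confident that μ ≥ 91.05.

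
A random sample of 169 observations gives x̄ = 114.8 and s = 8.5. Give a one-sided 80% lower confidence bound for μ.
μ ≥ 114.25

Lower bound (one-sided):
t* = 0.844 (one-sided for 80%)
Lower bound = x̄ - t* · s/√n = 114.8 - 0.844 · 8.5/√169 = 114.25

We are 80% confident that μ ≥ 114.25.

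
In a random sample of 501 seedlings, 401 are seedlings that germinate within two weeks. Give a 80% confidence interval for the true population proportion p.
(0.778, 0.823)

Proportion CI:
p̂ = 401/501 = 0.80040
SE = √(p̂(1-p̂)/n) = √(0.80040 · 0.19960 / 501) = 0.01786

z* = 1.282
Margin = z* · SE = 1.282 · 0.01786 = 0.0229

CI: 0.80040 ± 0.0229 = (0.778, 0.823)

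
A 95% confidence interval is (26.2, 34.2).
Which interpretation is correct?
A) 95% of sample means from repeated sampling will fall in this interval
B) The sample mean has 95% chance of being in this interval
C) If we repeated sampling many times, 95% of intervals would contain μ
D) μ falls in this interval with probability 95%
C

A) Wrong — coverage applies to intervals containing μ, not to future x̄ values.
B) Wrong — x̄ is observed and sits in the interval by construction.
C) Correct — this is the frequentist long-run coverage interpretation.
D) Wrong — μ is fixed; the randomness lives in the interval, not in μ.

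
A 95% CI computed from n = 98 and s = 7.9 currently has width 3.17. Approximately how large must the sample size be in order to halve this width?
n ≈ 392

CI width ∝ 1/√n
To reduce width by factor 2, need √n to grow by 2 → need 2² = 4 times as many samples.

Current: n = 98, width = 3.17
New: n = 392, width ≈ 1.57

Width reduced by factor of 3.17/1.57 = 2.02.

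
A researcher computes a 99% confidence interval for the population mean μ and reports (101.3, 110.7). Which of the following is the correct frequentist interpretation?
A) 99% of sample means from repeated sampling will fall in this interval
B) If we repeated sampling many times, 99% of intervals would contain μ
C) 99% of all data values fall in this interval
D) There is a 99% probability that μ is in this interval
B

A) Wrong — coverage applies to intervals containing μ, not to future x̄ values.
B) Correct — this is the frequentist long-run coverage interpretation.
C) Wrong — a CI is about the parameter μ, not individual data values.
D) Wrong — μ is fixed; the randomness lives in the interval, not in μ.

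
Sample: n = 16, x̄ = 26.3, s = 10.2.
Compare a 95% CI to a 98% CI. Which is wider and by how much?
98% CI is wider by 2.40

df = 15
95% CI: t* = 2.131, (20.87, 31.73), width = 2 · t* · s/√n = 10.87
98% CI: t* = 2.602, (19.66, 32.94), width = 2 · t* · s/√n = 13.27

The 98% CI is wider by 13.27 - 10.87 = 2.40.
Higher confidence requires a wider interval.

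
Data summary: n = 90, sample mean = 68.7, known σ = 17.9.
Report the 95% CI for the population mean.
(65.00, 72.40)

z-interval (σ known):
z* = 1.960 for 95% confidence

Margin of error = z* · σ/√n = 1.960 · 17.9/√90 = 3.70

CI: (68.7 - 3.70, 68.7 + 3.70) = (65.00, 72.40)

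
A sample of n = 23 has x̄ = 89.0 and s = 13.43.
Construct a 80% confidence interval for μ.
(85.30, 92.70)

t-interval (σ unknown):
df = n - 1 = 22
t* = 1.321 for 80% confidence

Margin of error = t* · s/√n = 1.321 · 13.43/√23 = 3.70

CI: (85.30, 92.70)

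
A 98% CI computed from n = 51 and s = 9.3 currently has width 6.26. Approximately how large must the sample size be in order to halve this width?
n ≈ 204

CI width ∝ 1/√n
To reduce width by factor 2, need √n to grow by 2 → need 2² = 4 times as many samples.

Current: n = 51, width = 6.26
New: n = 204, width ≈ 3.05

Width reduced by factor of 6.26/3.05 = 2.05.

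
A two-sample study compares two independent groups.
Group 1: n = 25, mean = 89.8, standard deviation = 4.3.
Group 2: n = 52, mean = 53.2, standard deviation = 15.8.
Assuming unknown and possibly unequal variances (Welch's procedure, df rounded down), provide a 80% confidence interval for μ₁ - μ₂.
(33.55, 39.65)

Difference: x̄₁ - x̄₂ = 36.60
SE = √(s₁²/n₁ + s₂²/n₂) = √(4.3²/25 + 15.8²/52) = 2.3538
df = 64.66 → 64 (Welch–Satterthwaite, rounded down)
t* = 1.295

CI: 36.60 ± 1.295 · 2.3538 = 36.60 ± 3.05 = (33.55, 39.65)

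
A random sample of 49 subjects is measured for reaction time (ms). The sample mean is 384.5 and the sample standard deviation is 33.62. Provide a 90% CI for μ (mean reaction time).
(376.45, 392.55)

t-interval (σ unknown):
df = n - 1 = 48
t* = 1.677 for 90% confidence

Margin of error = t* · s/√n = 1.677 · 33.62/√49 = 8.05

CI: (376.45, 392.55)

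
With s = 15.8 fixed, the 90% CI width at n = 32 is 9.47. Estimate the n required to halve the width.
n ≈ 128

CI width ∝ 1/√n
To reduce width by factor 2, need √n to grow by 2 → need 2² = 4 times as many samples.

Current: n = 32, width = 9.47
New: n = 128, width ≈ 4.63

Width reduced by factor of 9.47/4.63 = 2.05.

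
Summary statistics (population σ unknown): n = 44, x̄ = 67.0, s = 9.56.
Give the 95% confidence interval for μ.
(64.09, 69.91)

t-interval (σ unknown):
df = n - 1 = 43
t* = 2.017 for 95% confidence

Margin of error = t* · s/√n = 2.017 · 9.56/√44 = 2.91

CI: (64.09, 69.91)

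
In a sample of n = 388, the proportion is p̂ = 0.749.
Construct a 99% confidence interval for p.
(0.692, 0.806)

Proportion CI:
SE = √(p̂(1-p̂)/n) = √(0.749 · 0.251 / 388) = 0.02201

z* = 2.576
Margin = z* · SE = 2.576 · 0.02201 = 0.0567

CI: 0.749 ± 0.0567 = (0.692, 0.806)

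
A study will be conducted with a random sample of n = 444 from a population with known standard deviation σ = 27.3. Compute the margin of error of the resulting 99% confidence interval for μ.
Margin of error = 3.34

Margin of error = z* · σ/√n
= 2.576 · 27.3/√444
= 2.576 · 27.3/21.0713
= 3.34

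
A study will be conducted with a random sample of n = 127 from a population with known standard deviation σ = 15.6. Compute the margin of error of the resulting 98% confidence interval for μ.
Margin of error = 3.22

Margin of error = z* · σ/√n
= 2.326 · 15.6/√127
= 2.326 · 15.6/11.2694
= 3.22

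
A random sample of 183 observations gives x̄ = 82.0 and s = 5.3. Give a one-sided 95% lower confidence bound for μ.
μ ≥ 81.35

Lower bound (one-sided):
t* = 1.653 (one-sided for 95%)
Lower bound = x̄ - t* · s/√n = 82.0 - 1.653 · 5.3/√183 = 81.35

We are 95% confident that μ ≥ 81.35.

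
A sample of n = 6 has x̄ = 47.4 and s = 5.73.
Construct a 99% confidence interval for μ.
(37.97, 56.83)

t-interval (σ unknown):
df = n - 1 = 5
t* = 4.032 for 99% confidence

Margin of error = t* · s/√n = 4.032 · 5.73/√6 = 9.43

CI: (37.97, 56.83)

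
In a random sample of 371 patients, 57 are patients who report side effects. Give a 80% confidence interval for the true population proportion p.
(0.130, 0.178)

Proportion CI:
p̂ = 57/371 = 0.15364
SE = √(p̂(1-p̂)/n) = √(0.15364 · 0.84636 / 371) = 0.01872

z* = 1.282
Margin = z* · SE = 1.282 · 0.01872 = 0.0240

CI: 0.15364 ± 0.0240 = (0.130, 0.178)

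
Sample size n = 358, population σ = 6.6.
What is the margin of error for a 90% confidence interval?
Margin of error = 0.57

Margin of error = z* · σ/√n
= 1.645 · 6.6/√358
= 1.645 · 6.6/18.9209
= 0.57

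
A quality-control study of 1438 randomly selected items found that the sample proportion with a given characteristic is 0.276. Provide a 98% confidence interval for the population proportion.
(0.249, 0.303)

Proportion CI:
SE = √(p̂(1-p̂)/n) = √(0.276 · 0.724 / 1438) = 0.01179

z* = 2.326
Margin = z* · SE = 2.326 · 0.01179 = 0.0274

CI: 0.276 ± 0.0274 = (0.249, 0.303)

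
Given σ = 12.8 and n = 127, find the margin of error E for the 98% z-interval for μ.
Margin of error = 2.64

Margin of error = z* · σ/√n
= 2.326 · 12.8/√127
= 2.326 · 12.8/11.2694
= 2.64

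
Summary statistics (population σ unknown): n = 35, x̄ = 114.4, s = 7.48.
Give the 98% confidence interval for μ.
(111.31, 117.49)

t-interval (σ unknown):
df = n - 1 = 34
t* = 2.441 for 98% confidence

Margin of error = t* · s/√n = 2.441 · 7.48/√35 = 3.09

CI: (111.31, 117.49)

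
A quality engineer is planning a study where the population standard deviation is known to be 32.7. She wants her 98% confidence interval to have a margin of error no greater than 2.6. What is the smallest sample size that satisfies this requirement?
n ≥ 856

For margin E ≤ 2.6:
n ≥ (z* · σ / E)²
n ≥ (2.326 · 32.7 / 2.6)²
n ≥ 855.79

Minimum n = 856 (rounding up)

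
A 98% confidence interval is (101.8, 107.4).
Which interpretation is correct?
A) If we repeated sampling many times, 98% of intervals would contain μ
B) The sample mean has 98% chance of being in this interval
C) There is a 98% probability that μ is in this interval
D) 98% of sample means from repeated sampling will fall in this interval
A

A) Correct — this is the frequentist long-run coverage interpretation.
B) Wrong — x̄ is observed and sits in the interval by construction.
C) Wrong — μ is fixed; the randomness lives in the interval, not in μ.
D) Wrong — coverage applies to intervals containing μ, not to future x̄ values.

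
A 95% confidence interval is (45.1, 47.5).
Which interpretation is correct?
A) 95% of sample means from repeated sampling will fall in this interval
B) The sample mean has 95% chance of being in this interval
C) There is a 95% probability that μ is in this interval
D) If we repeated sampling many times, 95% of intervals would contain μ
D

A) Wrong — coverage applies to intervals containing μ, not to future x̄ values.
B) Wrong — x̄ is observed and sits in the interval by construction.
C) Wrong — μ is fixed; the randomness lives in the interval, not in μ.
D) Correct — this is the frequentist long-run coverage interpretation.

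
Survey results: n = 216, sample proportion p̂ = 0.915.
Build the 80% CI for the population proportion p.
(0.891, 0.939)

Proportion CI:
SE = √(p̂(1-p̂)/n) = √(0.915 · 0.085 / 216) = 0.01898

z* = 1.282
Margin = z* · SE = 1.282 · 0.01898 = 0.0243

CI: 0.915 ± 0.0243 = (0.891, 0.939)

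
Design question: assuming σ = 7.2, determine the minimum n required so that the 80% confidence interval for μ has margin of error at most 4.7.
n ≥ 4

For margin E ≤ 4.7:
n ≥ (z* · σ / E)²
n ≥ (1.282 · 7.2 / 4.7)²
n ≥ 3.86

Minimum n = 4 (rounding up)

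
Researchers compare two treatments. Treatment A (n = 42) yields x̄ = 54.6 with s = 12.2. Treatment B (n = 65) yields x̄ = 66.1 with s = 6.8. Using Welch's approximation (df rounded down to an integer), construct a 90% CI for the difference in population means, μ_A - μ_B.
(-14.95, -8.05)

Difference: x̄₁ - x̄₂ = -11.50
SE = √(s₁²/n₁ + s₂²/n₂) = √(12.2²/42 + 6.8²/65) = 2.0628
df = 57.63 → 57 (Welch–Satterthwaite, rounded down)
t* = 1.672

CI: -11.50 ± 1.672 · 2.0628 = -11.50 ± 3.45 = (-14.95, -8.05)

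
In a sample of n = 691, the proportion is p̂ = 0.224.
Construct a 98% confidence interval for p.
(0.187, 0.261)

Proportion CI:
SE = √(p̂(1-p̂)/n) = √(0.224 · 0.776 / 691) = 0.01586

z* = 2.326
Margin = z* · SE = 2.326 · 0.01586 = 0.0369

CI: 0.224 ± 0.0369 = (0.187, 0.261)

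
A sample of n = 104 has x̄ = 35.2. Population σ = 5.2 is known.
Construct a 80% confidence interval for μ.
(34.55, 35.85)

z-interval (σ known):
z* = 1.282 for 80% confidence

Margin of error = z* · σ/√n = 1.282 · 5.2/√104 = 0.65

CI: (35.2 - 0.65, 35.2 + 0.65) = (34.55, 35.85)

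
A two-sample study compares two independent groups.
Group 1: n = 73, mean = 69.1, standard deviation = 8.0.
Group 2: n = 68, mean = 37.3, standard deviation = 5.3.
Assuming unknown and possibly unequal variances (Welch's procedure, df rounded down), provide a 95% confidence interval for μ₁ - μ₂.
(29.55, 34.05)

Difference: x̄₁ - x̄₂ = 31.80
SE = √(s₁²/n₁ + s₂²/n₂) = √(8.0²/73 + 5.3²/68) = 1.1357
df = 125.82 → 125 (Welch–Satterthwaite, rounded down)
t* = 1.979

CI: 31.80 ± 1.979 · 1.1357 = 31.80 ± 2.25 = (29.55, 34.05)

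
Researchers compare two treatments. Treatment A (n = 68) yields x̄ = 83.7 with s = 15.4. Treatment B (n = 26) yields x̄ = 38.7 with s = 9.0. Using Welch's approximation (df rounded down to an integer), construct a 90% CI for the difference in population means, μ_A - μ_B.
(40.72, 49.28)

Difference: x̄₁ - x̄₂ = 45.00
SE = √(s₁²/n₁ + s₂²/n₂) = √(15.4²/68 + 9.0²/26) = 2.5696
df = 76.52 → 76 (Welch–Satterthwaite, rounded down)
t* = 1.665

CI: 45.00 ± 1.665 · 2.5696 = 45.00 ± 4.28 = (40.72, 49.28)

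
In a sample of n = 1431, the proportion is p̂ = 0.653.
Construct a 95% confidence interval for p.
(0.628, 0.678)

Proportion CI:
SE = √(p̂(1-p̂)/n) = √(0.653 · 0.347 / 1431) = 0.01258

z* = 1.960
Margin = z* · SE = 1.960 · 0.01258 = 0.0247

CI: 0.653 ± 0.0247 = (0.628, 0.678)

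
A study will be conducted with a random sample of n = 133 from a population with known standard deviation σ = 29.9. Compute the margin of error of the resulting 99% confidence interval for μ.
Margin of error = 6.68

Margin of error = z* · σ/√n
= 2.576 · 29.9/√133
= 2.576 · 29.9/11.5326
= 6.68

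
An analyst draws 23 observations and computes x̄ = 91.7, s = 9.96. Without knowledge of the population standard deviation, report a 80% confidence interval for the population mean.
(88.96, 94.44)

t-interval (σ unknown):
df = n - 1 = 22
t* = 1.321 for 80% confidence

Margin of error = t* · s/√n = 1.321 · 9.96/√23 = 2.74

CI: (88.96, 94.44)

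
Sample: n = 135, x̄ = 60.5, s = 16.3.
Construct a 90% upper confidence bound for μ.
μ ≤ 62.31

Upper bound (one-sided):
t* = 1.288 (one-sided for 90%)
Upper bound = x̄ + t* · s/√n = 60.5 + 1.288 · 16.3/√135 = 62.31

We are 90% confident that μ ≤ 62.31.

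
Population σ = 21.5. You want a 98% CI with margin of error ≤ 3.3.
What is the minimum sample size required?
n ≥ 230

For margin E ≤ 3.3:
n ≥ (z* · σ / E)²
n ≥ (2.326 · 21.5 / 3.3)²
n ≥ 229.65

Minimum n = 230 (rounding up)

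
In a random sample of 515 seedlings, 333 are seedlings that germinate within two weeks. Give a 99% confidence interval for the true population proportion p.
(0.592, 0.701)

Proportion CI:
p̂ = 333/515 = 0.64660
SE = √(p̂(1-p̂)/n) = √(0.64660 · 0.35340 / 515) = 0.02106

z* = 2.576
Margin = z* · SE = 2.576 · 0.02106 = 0.0543

CI: 0.64660 ± 0.0543 = (0.592, 0.701)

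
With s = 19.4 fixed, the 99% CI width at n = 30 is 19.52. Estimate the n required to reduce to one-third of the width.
n ≈ 270

CI width ∝ 1/√n
To reduce width by factor 3, need √n to grow by 3 → need 3² = 9 times as many samples.

Current: n = 30, width = 19.52
New: n = 270, width ≈ 6.13

Width reduced by factor of 19.52/6.13 = 3.18.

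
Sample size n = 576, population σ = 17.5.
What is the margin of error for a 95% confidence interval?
Margin of error = 1.43

Margin of error = z* · σ/√n
= 1.960 · 17.5/√576
= 1.960 · 17.5/24.0000
= 1.43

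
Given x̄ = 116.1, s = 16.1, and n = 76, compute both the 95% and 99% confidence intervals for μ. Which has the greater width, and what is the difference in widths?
99% CI is wider by 2.40

df = 75
95% CI: t* = 1.992, (112.42, 119.78), width = 2 · t* · s/√n = 7.36
99% CI: t* = 2.643, (111.22, 120.98), width = 2 · t* · s/√n = 9.76

The 99% CI is wider by 9.76 - 7.36 = 2.40.
Higher confidence requires a wider interval.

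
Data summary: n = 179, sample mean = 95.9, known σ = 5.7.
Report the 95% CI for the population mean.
(95.06, 96.74)

z-interval (σ known):
z* = 1.960 for 95% confidence

Margin of error = z* · σ/√n = 1.960 · 5.7/√179 = 0.84

CI: (95.9 - 0.84, 95.9 + 0.84) = (95.06, 96.74)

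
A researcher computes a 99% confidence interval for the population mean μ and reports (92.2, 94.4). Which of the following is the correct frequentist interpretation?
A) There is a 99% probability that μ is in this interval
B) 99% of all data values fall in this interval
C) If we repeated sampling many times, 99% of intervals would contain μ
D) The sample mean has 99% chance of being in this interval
C

A) Wrong — μ is fixed; the randomness lives in the interval, not in μ.
B) Wrong — a CI is about the parameter μ, not individual data values.
C) Correct — this is the frequentist long-run coverage interpretation.
D) Wrong — x̄ is observed and sits in the interval by construction.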